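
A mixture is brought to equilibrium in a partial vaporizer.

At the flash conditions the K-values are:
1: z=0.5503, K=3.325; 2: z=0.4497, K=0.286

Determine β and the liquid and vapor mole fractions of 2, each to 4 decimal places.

β = 0.5773, x_2 = 0.7651, y_2 = 0.2188

Newton–Raphson from β = 0.5:
  β = 0.5000: g = 0.09230, g' = -1.1906 → β = 0.5775
  β = 0.5775: g = -0.00025, g' = -1.2059 → β = 0.5773
Converged at β = 0.5773.
Compositions from xᵢ = zᵢ/(1+β(Kᵢ−1)), yᵢ = Kᵢxᵢ:
  1: x = 0.2349, y = 0.7812
  2: x = 0.7651, y = 0.2188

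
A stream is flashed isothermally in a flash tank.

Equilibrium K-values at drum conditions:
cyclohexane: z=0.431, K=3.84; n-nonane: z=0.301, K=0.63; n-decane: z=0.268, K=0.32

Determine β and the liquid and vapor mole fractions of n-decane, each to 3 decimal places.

β = 0.602, x_n-decane = 0.454, y_n-decane = 0.145

Rachford–Rice: g(β) = Σ zᵢ(Kᵢ−1)/(1+β(Kᵢ−1)) = 0.
g(0) = ΣzᵢKᵢ − 1 = 0.930 and g(1) = 1 − Σzᵢ/Kᵢ = -0.428, so a root lies in (0, 1).
Iterate (Newton) starting at β = 0.38:
  β = 0.380: g = 0.2134, g' = -1.085 → β = 0.577
  β = 0.577: g = 0.0227, g' = -0.902 → β = 0.602
Converged at β = 0.602.
Compositions from xᵢ = zᵢ/(1+β(Kᵢ−1)), yᵢ = Kᵢxᵢ:
  cyclohexane: x = 0.159, y = 0.611
  n-nonane: x = 0.387, y = 0.244
  n-decane: x = 0.454, y = 0.145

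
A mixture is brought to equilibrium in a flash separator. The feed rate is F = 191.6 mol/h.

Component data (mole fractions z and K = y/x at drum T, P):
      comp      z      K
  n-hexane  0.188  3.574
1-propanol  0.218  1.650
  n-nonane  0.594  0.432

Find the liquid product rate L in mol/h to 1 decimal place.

Let ψ = V/F and solve Σ zᵢ(Kᵢ−1)/(1+ψ(Kᵢ−1)) = 0.
Feasibility: ΣzᵢKᵢ = 1.288, Σzᵢ/Kᵢ = 1.560 — both > 1, two phases present.
Newton–Raphson from ψ = 0.4:
  ψ = 0.400: g = -0.0857, g' = -0.681 → ψ = 0.274
  ψ = 0.274: g = 0.0043, g' = -0.763 → ψ = 0.280
Converged at ψ = 0.280.
Then V = ψ·F = 0.2799·191.6 = 53.6 mol/h and L = F − V = 138.0 mol/h.

L = 138.0 mol/h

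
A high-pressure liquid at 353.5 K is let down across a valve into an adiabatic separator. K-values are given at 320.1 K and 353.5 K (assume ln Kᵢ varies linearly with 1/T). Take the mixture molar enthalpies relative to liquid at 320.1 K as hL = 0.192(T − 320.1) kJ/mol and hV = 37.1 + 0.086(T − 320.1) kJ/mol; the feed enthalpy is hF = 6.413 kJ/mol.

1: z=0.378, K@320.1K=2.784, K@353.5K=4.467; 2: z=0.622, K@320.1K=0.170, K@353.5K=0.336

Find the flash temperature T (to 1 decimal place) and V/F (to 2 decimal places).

T = 324.6 K, V/F = 0.15

Adiabatic flash: solve Rachford–Rice at each trial T, then check hF = ψ·hV(T) + (1−ψ)·hL(T).
  T = 320.1 K: K = (2.784, 0.170), RR gives ψ = 0.107, H_out = 3.961 kJ/mol
  T = 353.5 K: K = (4.467, 0.336), RR gives ψ = 0.390, H_out = 19.497 kJ/mol
  T = 336.8 K: K = (3.568, 0.243), RR gives ψ = 0.257, H_out = 12.293 kJ/mol
  T = 328.5 K: K = (3.164, 0.204), RR gives ψ = 0.188, H_out = 8.409 kJ/mol
  T = 324.3 K: K = (2.970, 0.187), RR gives ψ = 0.149, H_out = 6.270 kJ/mol
  T = 326.4 K: K = (3.066, 0.195), RR gives ψ = 0.169, H_out = 7.358 kJ/mol
Linear interpolation between T = 324.3 (H_out = 6.270) and T = 326.4 (H_out = 7.358) on hF = 6.413 gives T ≈ 324.6 K, at which ψ = 0.15.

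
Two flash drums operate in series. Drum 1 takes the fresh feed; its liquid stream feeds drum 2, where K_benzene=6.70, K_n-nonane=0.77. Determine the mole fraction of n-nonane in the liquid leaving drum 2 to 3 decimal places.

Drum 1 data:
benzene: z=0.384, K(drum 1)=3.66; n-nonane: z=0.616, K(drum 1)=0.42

x_n-nonane (drum 2) = 0.961

Drum 1:
Binary case is linear: z₁(K₁−1)(1+ψ₁(K₂−1)) + z₂(K₂−1)(1+ψ₁(K₁−1)) = 0
⇒ ψ₁ = [z₁(K₁−1)+z₂(K₂−1)] / [−(K₁−1)(K₂−1)] = 0.6642/1.5428 = 0.430
Drum-1 compositions:
  benzene: x = 0.179, y = 0.655
  n-nonane: x = 0.821, y = 0.345
Drum-2 feed = drum-1 liquid: z₂ = (0.1790, 0.8210).
Drum 2:
Binary case is linear: z₁(K₁−1)(1+ψ₂(K₂−1)) + z₂(K₂−1)(1+ψ₂(K₁−1)) = 0
⇒ ψ₂ = [z₁(K₁−1)+z₂(K₂−1)] / [−(K₁−1)(K₂−1)] = 0.8315/1.3110 = 0.634
  benzene: x = 0.039, y = 0.260
  n-nonane: x = 0.961, y = 0.740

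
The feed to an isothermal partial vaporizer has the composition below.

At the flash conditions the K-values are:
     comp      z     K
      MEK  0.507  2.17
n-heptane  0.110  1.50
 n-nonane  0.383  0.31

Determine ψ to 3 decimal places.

ψ = 0.520

Iterate (Newton) starting at ψ = 0.5:
  ψ = 0.500: g = 0.0148, g' = -0.719 → ψ = 0.521
  ψ = 0.521: g = -0.0001, g' = -0.729 → ψ = 0.520
Converged at ψ = 0.520.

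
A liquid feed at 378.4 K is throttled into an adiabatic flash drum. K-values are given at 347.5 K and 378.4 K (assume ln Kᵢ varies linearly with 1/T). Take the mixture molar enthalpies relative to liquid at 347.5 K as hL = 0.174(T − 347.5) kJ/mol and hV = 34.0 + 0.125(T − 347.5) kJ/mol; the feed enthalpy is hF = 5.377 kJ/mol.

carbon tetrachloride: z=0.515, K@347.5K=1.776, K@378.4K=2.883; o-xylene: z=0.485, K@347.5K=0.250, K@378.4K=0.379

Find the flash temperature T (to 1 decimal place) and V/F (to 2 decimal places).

Adiabatic flash: solve Rachford–Rice at each trial T, then check hF = ψ·hV(T) + (1−ψ)·hL(T).
  T = 347.5 K: K = (1.776, 0.250), RR gives ψ = 0.062, H_out = 2.097 kJ/mol
  T = 378.4 K: K = (2.883, 0.379), RR gives ψ = 0.572, H_out = 23.950 kJ/mol
  T = 362.9 K: K = (2.284, 0.310), RR gives ψ = 0.369, H_out = 14.952 kJ/mol
  T = 355.2 K: K = (2.020, 0.279), RR gives ψ = 0.239, H_out = 9.371 kJ/mol
  T = 351.4 K: K = (1.897, 0.265), RR gives ψ = 0.159, H_out = 6.070 kJ/mol
  T = 349.4 K: K = (1.834, 0.257), RR gives ψ = 0.112, H_out = 4.121 kJ/mol
Linear interpolation between T = 349.4 (H_out = 4.121) and T = 351.4 (H_out = 6.070) on hF = 5.377 gives T ≈ 350.7 K, at which ψ = 0.14.

T = 350.7 K, V/F = 0.14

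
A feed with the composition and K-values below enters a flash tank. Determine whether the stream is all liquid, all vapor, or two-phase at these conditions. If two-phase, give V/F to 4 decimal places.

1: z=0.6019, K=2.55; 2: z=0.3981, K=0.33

two-phase, V/F = 0.6415

ΣzᵢKᵢ = 1.6662; Σzᵢ/Kᵢ = 1.4424.
Both exceed 1, so a two-phase solution exists.
Binary case is linear: z₁(K₁−1)(1+ψ(K₂−1)) + z₂(K₂−1)(1+ψ(K₁−1)) = 0
⇒ ψ = [z₁(K₁−1)+z₂(K₂−1)] / [−(K₁−1)(K₂−1)] = 0.66622/1.03850 = 0.6415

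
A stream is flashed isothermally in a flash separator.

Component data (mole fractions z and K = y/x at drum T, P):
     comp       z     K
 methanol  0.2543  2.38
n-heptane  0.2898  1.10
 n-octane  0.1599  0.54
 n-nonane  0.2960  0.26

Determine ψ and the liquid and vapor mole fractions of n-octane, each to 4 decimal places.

ψ = 0.1395, x_n-octane = 0.1709, y_n-octane = 0.0923

Material balance + equilibrium reduce to Σ zᵢ(Kᵢ−1)/(1+ψ(Kᵢ−1)) = 0.
Feasibility: ΣzᵢKᵢ = 1.0873, Σzᵢ/Kᵢ = 1.8049 — both > 1, two phases present.
Iterate (Newton) starting at ψ = 0.5:
  ψ = 0.5000: g = -0.20795, g' = -0.6376 → ψ = 0.1739
  ψ = 0.1739: g = -0.01982, g' = -0.5713 → ψ = 0.1392
  ψ = 0.1392: g = 0.00020, g' = -0.5837 → ψ = 0.1395
Converged at ψ = 0.1395.
Compositions from xᵢ = zᵢ/(1+ψ(Kᵢ−1)), yᵢ = Kᵢxᵢ:
  methanol: x = 0.2132, y = 0.5075
  n-heptane: x = 0.2858, y = 0.3144
  n-octane: x = 0.1709, y = 0.0923
  n-nonane: x = 0.3301, y = 0.0858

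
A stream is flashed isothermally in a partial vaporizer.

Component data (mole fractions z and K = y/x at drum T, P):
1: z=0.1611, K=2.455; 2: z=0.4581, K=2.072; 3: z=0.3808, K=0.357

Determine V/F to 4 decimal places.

V/F = 0.6353

Material balance + equilibrium reduce to Σ zᵢ(Kᵢ−1)/(1+V/F(Kᵢ−1)) = 0.
Feasibility: ΣzᵢKᵢ = 1.4806, Σzᵢ/Kᵢ = 1.3534 — both > 1, two phases present.
Iterate (Newton) starting at V/F = 0.65:
  V/F = 0.6500: g = -0.01079, g' = -0.7377 → V/F = 0.6354
  V/F = 0.6354: g = -0.00007, g' = -0.7284 → V/F = 0.6353
Converged at V/F = 0.6353.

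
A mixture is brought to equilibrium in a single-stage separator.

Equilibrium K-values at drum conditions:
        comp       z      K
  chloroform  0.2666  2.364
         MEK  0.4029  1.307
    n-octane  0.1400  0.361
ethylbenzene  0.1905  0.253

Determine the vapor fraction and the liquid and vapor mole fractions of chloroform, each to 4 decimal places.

Iterate (Newton) starting at ψ = 0.5:
  ψ = 0.5000: g = -0.03518, g' = -0.5981 → ψ = 0.4412
  ψ = 0.4412: g = -0.00088, g' = -0.5701 → ψ = 0.4396
Converged at ψ = 0.4396.
Compositions from xᵢ = zᵢ/(1+ψ(Kᵢ−1)), yᵢ = Kᵢxᵢ:
  chloroform: x = 0.1667, y = 0.3940
  MEK: x = 0.3550, y = 0.4640
  n-octane: x = 0.1947, y = 0.0703
  ethylbenzene: x = 0.2837, y = 0.0718

ψ = 0.4396, x_chloroform = 0.1667, y_chloroform = 0.3940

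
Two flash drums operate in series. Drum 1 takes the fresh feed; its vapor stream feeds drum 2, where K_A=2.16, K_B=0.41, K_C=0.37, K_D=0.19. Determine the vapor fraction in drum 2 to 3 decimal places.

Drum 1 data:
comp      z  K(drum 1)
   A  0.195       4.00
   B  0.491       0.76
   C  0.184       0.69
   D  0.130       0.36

V/F (drum 2) = 0.114

Drum 1:
Let ψ₁ = V/F and solve Σ zᵢ(Kᵢ−1)/(1+ψ₁(Kᵢ−1)) = 0.
Check two-phase: ΣzᵢKᵢ = 1.327 > 1 and Σzᵢ/Kᵢ = 1.323 > 1, so g(0) = 0.327 > 0 and g(1) = -0.323 < 0.
Newton–Raphson from ψ₁ = 0.57:
  ψ₁ = 0.570: g = -0.1209, g' = -0.435 → ψ₁ = 0.292
  ψ₁ = 0.292: g = 0.0201, g' = -0.633 → ψ₁ = 0.324
  ψ₁ = 0.324: g = 0.0007, g' = -0.592 → ψ₁ = 0.325
Converged at ψ₁ = 0.325.
Drum-1 compositions:
  A: x = 0.099, y = 0.395
  B: x = 0.533, y = 0.405
  C: x = 0.205, y = 0.141
  D: x = 0.164, y = 0.059
Drum-2 feed = drum-1 vapor: z₂ = (0.3950, 0.4047, 0.1412, 0.0591).
Drum 2:
Newton–Raphson from ψ₂ = 0.5:
  ψ₂ = 0.500: g = -0.2590, g' = -0.725 → ψ₂ = 0.143
  ψ₂ = 0.143: g = -0.0196, g' = -0.676 → ψ₂ = 0.114
Converged at ψ₂ = 0.114.
  A: x = 0.349, y = 0.753
  B: x = 0.434, y = 0.178
  C: x = 0.152, y = 0.056
  D: x = 0.065, y = 0.012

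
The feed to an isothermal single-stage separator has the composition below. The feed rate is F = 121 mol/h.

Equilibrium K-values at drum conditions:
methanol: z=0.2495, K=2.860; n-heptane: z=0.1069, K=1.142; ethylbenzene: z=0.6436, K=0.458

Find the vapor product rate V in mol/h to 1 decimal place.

V = 17.8 mol/h

Let ψ = V/F and solve Σ zᵢ(Kᵢ−1)/(1+ψ(Kᵢ−1)) = 0.
g(0) = ΣzᵢKᵢ − 1 = 0.1304 and g(1) = 1 − Σzᵢ/Kᵢ = -0.5861, so a root lies in (0, 1).
Newton iteration, ψ⁰ = 0.41:
  ψ = 0.4100: g = -0.17086, g' = -0.5923 → ψ = 0.1215
  ψ = 0.1215: g = 0.02001, g' = -0.7930 → ψ = 0.1468
  ψ = 0.1468: g = 0.00045, g' = -0.7579 → ψ = 0.1474
Converged at ψ = 0.1474.
Then V = ψ·F = 0.1474·121 = 17.8 mol/h and L = F − V = 103.2 mol/h.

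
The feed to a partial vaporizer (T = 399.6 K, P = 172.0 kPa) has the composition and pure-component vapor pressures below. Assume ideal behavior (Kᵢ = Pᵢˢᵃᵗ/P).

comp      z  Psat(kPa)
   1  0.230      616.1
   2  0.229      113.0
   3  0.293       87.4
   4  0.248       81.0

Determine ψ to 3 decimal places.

Raoult's law: Kᵢ = Pᵢˢᵃᵗ/P = Pᵢˢᵃᵗ/172.0.
  K_1 = 616.1/172.0 = 3.58198, K_2 = 113.0/172.0 = 0.65698, K_3 = 87.4/172.0 = 0.50814, K_4 = 81.0/172.0 = 0.47093
Newton–Raphson from ψ = 0.38:
  ψ = 0.380: g = -0.1320, g' = -0.642 → ψ = 0.174
  ψ = 0.174: g = 0.0237, g' = -0.929 → ψ = 0.200
  ψ = 0.200: g = 0.0007, g' = -0.872 → ψ = 0.201
Converged at ψ = 0.201.

ψ = 0.201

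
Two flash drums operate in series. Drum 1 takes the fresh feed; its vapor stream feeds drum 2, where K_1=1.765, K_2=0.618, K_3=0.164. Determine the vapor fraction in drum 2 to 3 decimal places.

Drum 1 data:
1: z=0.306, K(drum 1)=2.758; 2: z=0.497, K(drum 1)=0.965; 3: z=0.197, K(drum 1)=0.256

V/F (drum 2) = 0.177

Drum 1:
Iterate (Newton) starting at ψ₁ = 0.5:
  ψ₁ = 0.500: g = 0.0352, g' = -0.545 → ψ₁ = 0.565
  ψ₁ = 0.565: g = -0.0005, g' = -0.563 → ψ₁ = 0.564
Converged at ψ₁ = 0.564.
Drum-1 compositions:
  1: x = 0.154, y = 0.424
  2: x = 0.507, y = 0.489
  3: x = 0.339, y = 0.087
Drum-2 feed = drum-1 vapor: z₂ = (0.4239, 0.4893, 0.0869).
Drum 2:
Rachford–Rice: g(ψ₂) = Σ zᵢ(Kᵢ−1)/(1+ψ₂(Kᵢ−1)) = 0.
g(0) = ΣzᵢKᵢ − 1 = 0.065 and g(1) = 1 − Σzᵢ/Kᵢ = -0.561, so a root lies in (0, 1).
Newton iteration, ψ₂⁰ = 0.57:
  ψ₂ = 0.570: g = -0.1518, g' = -0.458 → ψ₂ = 0.239
  ψ₂ = 0.239: g = -0.0222, g' = -0.359 → ψ₂ = 0.177
Converged at ψ₂ = 0.177.
  1: x = 0.373, y = 0.659
  2: x = 0.525, y = 0.324
  3: x = 0.102, y = 0.017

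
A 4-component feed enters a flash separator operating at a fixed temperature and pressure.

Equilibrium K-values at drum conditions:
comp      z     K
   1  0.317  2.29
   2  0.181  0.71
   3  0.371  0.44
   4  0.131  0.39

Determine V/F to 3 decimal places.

Material balance + equilibrium reduce to Σ zᵢ(Kᵢ−1)/(1+V/F(Kᵢ−1)) = 0.
g(0) = ΣzᵢKᵢ − 1 = 0.069 and g(1) = 1 − Σzᵢ/Kᵢ = -0.572, so a root lies in (0, 1).
Newton–Raphson from V/F = 0.44:
  V/F = 0.440: g = -0.1842, g' = -0.531 → V/F = 0.093
  V/F = 0.093: g = 0.0074, g' = -0.621 → V/F = 0.105
Converged at V/F = 0.105.

V/F = 0.105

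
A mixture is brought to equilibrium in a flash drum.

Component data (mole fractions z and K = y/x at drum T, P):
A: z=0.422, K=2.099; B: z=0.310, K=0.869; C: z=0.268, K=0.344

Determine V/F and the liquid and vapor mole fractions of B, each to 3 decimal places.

Newton iteration, V/F⁰ = 0.5:
  V/F = 0.500: g = -0.0058, g' = -0.474 → V/F = 0.488
Converged at V/F = 0.488.
Compositions from xᵢ = zᵢ/(1+V/F(Kᵢ−1)), yᵢ = Kᵢxᵢ:
  A: x = 0.275, y = 0.577
  B: x = 0.331, y = 0.288
  C: x = 0.394, y = 0.136

V/F = 0.488, x_B = 0.331, y_B = 0.288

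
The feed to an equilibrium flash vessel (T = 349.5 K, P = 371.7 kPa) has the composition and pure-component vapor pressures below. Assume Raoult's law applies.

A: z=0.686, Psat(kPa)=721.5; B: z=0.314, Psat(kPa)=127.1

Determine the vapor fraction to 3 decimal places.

Raoult's law: Kᵢ = Pᵢˢᵃᵗ/P = Pᵢˢᵃᵗ/371.7.
  K_A = 721.5/371.7 = 1.94108, K_B = 127.1/371.7 = 0.34194
Newton iteration, ψ⁰ = 0.31:
  ψ = 0.310: g = 0.2402, g' = -0.579 → ψ = 0.725
  ψ = 0.725: g = -0.0114, g' = -0.712 → ψ = 0.709
Converged at ψ = 0.709.

ψ = 0.709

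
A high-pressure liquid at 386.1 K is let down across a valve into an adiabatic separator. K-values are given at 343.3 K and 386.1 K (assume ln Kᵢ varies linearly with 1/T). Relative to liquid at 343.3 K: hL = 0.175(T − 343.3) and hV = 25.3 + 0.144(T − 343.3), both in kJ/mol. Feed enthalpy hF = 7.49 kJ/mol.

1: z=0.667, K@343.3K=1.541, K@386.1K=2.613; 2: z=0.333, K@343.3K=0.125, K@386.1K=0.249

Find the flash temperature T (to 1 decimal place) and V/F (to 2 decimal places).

Adiabatic flash: solve Rachford–Rice at each trial T, then check hF = ψ·hV(T) + (1−ψ)·hL(T).
  T = 343.3 K: K = (1.541, 0.125), RR gives ψ = 0.147, H_out = 3.713 kJ/mol
  T = 386.1 K: K = (2.613, 0.249), RR gives ψ = 0.682, H_out = 23.833 kJ/mol
  T = 364.7 K: K = (2.038, 0.180), RR gives ψ = 0.493, H_out = 15.882 kJ/mol
  T = 354.0 K: K = (1.780, 0.151), RR gives ψ = 0.358, H_out = 10.820 kJ/mol
  T = 348.6 K: K = (1.657, 0.137), RR gives ψ = 0.266, H_out = 7.618 kJ/mol
  T = 346.0 K: K = (1.599, 0.131), RR gives ψ = 0.212, H_out = 5.822 kJ/mol
  T = 347.3 K: K = (1.628, 0.134), RR gives ψ = 0.240, H_out = 6.745 kJ/mol
Linear interpolation between T = 347.3 (H_out = 6.745) and T = 348.6 (H_out = 7.618) on hF = 7.49 gives T ≈ 348.4 K, at which ψ = 0.26.

T = 348.4 K, V/F = 0.26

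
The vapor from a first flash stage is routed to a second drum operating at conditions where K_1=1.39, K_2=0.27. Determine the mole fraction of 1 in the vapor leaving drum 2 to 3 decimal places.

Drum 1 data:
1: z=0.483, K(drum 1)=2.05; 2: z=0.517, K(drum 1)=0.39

y_1 (drum 2) = 0.906

Drum 1:
Let ψ₁ = V/F and solve Σ zᵢ(Kᵢ−1)/(1+ψ₁(Kᵢ−1)) = 0.
g(0) = ΣzᵢKᵢ − 1 = 0.192 and g(1) = 1 − Σzᵢ/Kᵢ = -0.561, so a root lies in (0, 1).
Binary case is linear: z₁(K₁−1)(1+ψ₁(K₂−1)) + z₂(K₂−1)(1+ψ₁(K₁−1)) = 0
⇒ ψ₁ = [z₁(K₁−1)+z₂(K₂−1)] / [−(K₁−1)(K₂−1)] = 0.1918/0.6405 = 0.299
Drum-1 compositions:
  1: x = 0.367, y = 0.753
  2: x = 0.633, y = 0.247
Drum-2 feed = drum-1 vapor: z₂ = (0.7533, 0.2467).
Drum 2:
Material balance + equilibrium reduce to Σ zᵢ(Kᵢ−1)/(1+ψ₂(Kᵢ−1)) = 0.
Feasibility: ΣzᵢKᵢ = 1.114, Σzᵢ/Kᵢ = 1.456 — both > 1, two phases present.
Iterate (Newton) starting at ψ₂ = 0.53:
  ψ₂ = 0.530: g = -0.0503, g' = -0.428 → ψ₂ = 0.413
  ψ₂ = 0.413: g = -0.0047, g' = -0.354 → ψ₂ = 0.400
  ψ₂ = 0.400: g = -0.0000, g' = -0.348 → ψ₂ = 0.399
Converged at ψ₂ = 0.399.
  1: x = 0.652, y = 0.906
  2: x = 0.348, y = 0.094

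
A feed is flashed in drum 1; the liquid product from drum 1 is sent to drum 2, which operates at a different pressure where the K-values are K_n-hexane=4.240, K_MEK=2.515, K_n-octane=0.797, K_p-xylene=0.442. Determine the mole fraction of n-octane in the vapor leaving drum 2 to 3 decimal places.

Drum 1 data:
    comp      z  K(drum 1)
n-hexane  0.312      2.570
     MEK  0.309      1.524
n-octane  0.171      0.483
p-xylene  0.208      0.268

Drum 1:
Newton iteration, ψ₁⁰ = 0.44:
  ψ₁ = 0.440: g = 0.0823, g' = -0.644 → ψ₁ = 0.568
  ψ₁ = 0.568: g = -0.0019, g' = -0.683 → ψ₁ = 0.565
Converged at ψ₁ = 0.565.
Drum-1 compositions:
  n-hexane: x = 0.165, y = 0.425
  MEK: x = 0.238, y = 0.363
  n-octane: x = 0.242, y = 0.117
  p-xylene: x = 0.355, y = 0.095
Drum-2 feed = drum-1 liquid: z₂ = (0.1653, 0.2384, 0.2416, 0.3547).
Drum 2:
Newton iteration, ψ₂⁰ = 0.5:
  ψ₂ = 0.500: g = 0.0809, g' = -0.655 → ψ₂ = 0.624
  ψ₂ = 0.624: g = 0.0034, g' = -0.608 → ψ₂ = 0.629
Converged at ψ₂ = 0.629.
  n-hexane: x = 0.054, y = 0.231
  MEK: x = 0.122, y = 0.307
  n-octane: x = 0.277, y = 0.221
  p-xylene: x = 0.547, y = 0.242

y_n-octane (drum 2) = 0.221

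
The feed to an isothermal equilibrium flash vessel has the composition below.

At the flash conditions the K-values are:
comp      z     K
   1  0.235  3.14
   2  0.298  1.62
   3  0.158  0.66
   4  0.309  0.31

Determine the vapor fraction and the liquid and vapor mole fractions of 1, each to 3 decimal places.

ψ = 0.491, x_1 = 0.115, y_1 = 0.360

Rachford–Rice: g(ψ) = Σ zᵢ(Kᵢ−1)/(1+ψ(Kᵢ−1)) = 0.
Feasibility: ΣzᵢKᵢ = 1.421, Σzᵢ/Kᵢ = 1.495 — both > 1, two phases present.
Newton iteration, ψ⁰ = 0.5:
  ψ = 0.500: g = -0.0062, g' = -0.687 → ψ = 0.491
Converged at ψ = 0.491.
Compositions from xᵢ = zᵢ/(1+ψ(Kᵢ−1)), yᵢ = Kᵢxᵢ:
  1: x = 0.115, y = 0.360
  2: x = 0.228, y = 0.370
  3: x = 0.190, y = 0.125
  4: x = 0.467, y = 0.145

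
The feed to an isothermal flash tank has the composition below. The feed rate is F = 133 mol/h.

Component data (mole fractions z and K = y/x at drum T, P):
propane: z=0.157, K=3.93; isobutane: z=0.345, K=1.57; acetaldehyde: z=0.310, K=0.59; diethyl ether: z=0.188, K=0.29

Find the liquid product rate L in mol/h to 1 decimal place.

Iterate (Newton) starting at ψ = 0.5:
  ψ = 0.500: g = -0.0272, g' = -0.600 → ψ = 0.455
Converged at ψ = 0.455.
Then V = ψ·F = 0.4548·133 = 60.5 mol/h and L = F − V = 72.5 mol/h.

L = 72.5 mol/h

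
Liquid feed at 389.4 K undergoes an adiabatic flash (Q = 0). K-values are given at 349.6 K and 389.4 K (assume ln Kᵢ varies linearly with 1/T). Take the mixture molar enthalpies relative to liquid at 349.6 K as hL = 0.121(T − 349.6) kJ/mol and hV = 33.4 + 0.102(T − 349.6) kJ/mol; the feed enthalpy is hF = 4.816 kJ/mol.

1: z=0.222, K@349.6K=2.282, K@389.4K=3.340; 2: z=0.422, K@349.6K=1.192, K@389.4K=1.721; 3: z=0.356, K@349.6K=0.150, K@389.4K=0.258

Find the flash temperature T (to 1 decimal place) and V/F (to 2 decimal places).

Adiabatic flash: solve Rachford–Rice at each trial T, then check hF = ψ·hV(T) + (1−ψ)·hL(T).
  T = 349.6 K: K = (2.282, 1.192, 0.150), RR gives ψ = 0.102, H_out = 3.398 kJ/mol
  T = 389.4 K: K = (3.340, 1.721, 0.258), RR gives ψ = 0.549, H_out = 22.724 kJ/mol
  T = 369.5 K: K = (2.789, 1.447, 0.200), RR gives ψ = 0.365, H_out = 14.451 kJ/mol
  T = 359.6 K: K = (2.531, 1.317, 0.174), RR gives ψ = 0.249, H_out = 9.475 kJ/mol
  T = 354.6 K: K = (2.405, 1.254, 0.162), RR gives ψ = 0.180, H_out = 6.598 kJ/mol
  T = 352.1 K: K = (2.343, 1.223, 0.156), RR gives ψ = 0.142, H_out = 5.043 kJ/mol
  T = 350.9 K: K = (2.314, 1.208, 0.153), RR gives ψ = 0.123, H_out = 4.265 kJ/mol
Linear interpolation between T = 350.9 (H_out = 4.265) and T = 352.1 (H_out = 5.043) on hF = 4.816 gives T ≈ 351.7 K, at which ψ = 0.14.

T = 351.7 K, V/F = 0.14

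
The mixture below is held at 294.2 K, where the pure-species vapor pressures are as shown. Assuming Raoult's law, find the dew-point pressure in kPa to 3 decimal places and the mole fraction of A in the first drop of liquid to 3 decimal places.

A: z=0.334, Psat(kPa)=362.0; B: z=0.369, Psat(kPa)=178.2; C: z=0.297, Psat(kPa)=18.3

At the dew point ψ → 1, so Σzᵢ/Kᵢ = 1 with Kᵢ = Pᵢˢᵃᵗ/P ⇒ 1/P = Σzᵢ/Pᵢˢᵃᵗ.
1/P = 0.334/362.0 + 0.369/178.2 + 0.297/18.3 = 0.019223 ⇒ P = 52.021 kPa
xᵢ = zᵢP/Pᵢˢᵃᵗ ⇒ x_A = 0.334·52.021/362.0 = 0.048

Pdew = 52.021 kPa, x_A = 0.048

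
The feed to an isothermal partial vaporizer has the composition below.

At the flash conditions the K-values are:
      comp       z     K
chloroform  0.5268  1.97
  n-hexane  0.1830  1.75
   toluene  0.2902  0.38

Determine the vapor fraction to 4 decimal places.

Newton iteration, ψ⁰ = 0.5:
  ψ = 0.5000: g = 0.18316, g' = -0.5135 → ψ = 0.8567
  ψ = 0.8567: g = -0.02111, g' = -0.6935 → ψ = 0.8262
  ψ = 0.8262: g = -0.00051, g' = -0.6609 → ψ = 0.8255
Converged at ψ = 0.8255.

ψ = 0.8255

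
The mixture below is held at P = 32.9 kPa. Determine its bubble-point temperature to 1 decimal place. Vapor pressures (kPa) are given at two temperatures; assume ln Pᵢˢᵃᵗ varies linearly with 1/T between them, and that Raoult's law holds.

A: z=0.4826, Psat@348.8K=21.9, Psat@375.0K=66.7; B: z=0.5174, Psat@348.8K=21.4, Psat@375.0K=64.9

Bubble-point temperature: ΣzᵢPᵢˢᵃᵗ(T) = P. Interpolate ln Pᵢˢᵃᵗ = aᵢ + bᵢ/T.
  T = 348.8 K: ΣzᵢPᵢˢᵃᵗ = 21.64 kPa
  T = 375.0 K: ΣzᵢPᵢˢᵃᵗ = 65.77 kPa
  T = 361.9 K: ΣzᵢPᵢˢᵃᵗ = 38.49 kPa
  T = 355.4 K: ΣzᵢPᵢˢᵃᵗ = 29.08 kPa
  T = 358.6 K: ΣzᵢPᵢˢᵃᵗ = 33.43 kPa
  T = 357.0 K: ΣzᵢPᵢˢᵃᵗ = 31.19 kPa
Interpolating between 357.0 K and 358.6 K gives T ≈ 358.2 K.

T = 358.2 K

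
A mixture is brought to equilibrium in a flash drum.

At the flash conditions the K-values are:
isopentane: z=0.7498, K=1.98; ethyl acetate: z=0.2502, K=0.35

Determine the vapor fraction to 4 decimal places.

ψ = 0.8982

Material balance + equilibrium reduce to Σ zᵢ(Kᵢ−1)/(1+ψ(Kᵢ−1)) = 0.
g(0) = ΣzᵢKᵢ − 1 = 0.5722 and g(1) = 1 − Σzᵢ/Kᵢ = -0.0935, so a root lies in (0, 1).
Iterate (Newton) starting at ψ = 0.68:
  ψ = 0.6800: g = 0.14950, g' = -0.5988 → ψ = 0.9297
  ψ = 0.9297: g = -0.02647, g' = -0.8722 → ψ = 0.8993
  ψ = 0.8993: g = -0.00088, g' = -0.8159 → ψ = 0.8982
Converged at ψ = 0.8982.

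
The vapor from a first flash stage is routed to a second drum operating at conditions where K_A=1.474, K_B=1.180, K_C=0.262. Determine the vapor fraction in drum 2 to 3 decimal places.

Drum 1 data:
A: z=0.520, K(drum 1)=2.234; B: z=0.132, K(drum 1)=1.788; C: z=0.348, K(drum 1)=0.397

V/F (drum 2) = 0.375

Drum 1:
Let ψ₁ = V/F and solve Σ zᵢ(Kᵢ−1)/(1+ψ₁(Kᵢ−1)) = 0.
Feasibility: ΣzᵢKᵢ = 1.536, Σzᵢ/Kᵢ = 1.183 — both > 1, two phases present.
Newton iteration, ψ₁⁰ = 0.5:
  ψ₁ = 0.500: g = 0.1710, g' = -0.604 → ψ₁ = 0.783
  ψ₁ = 0.783: g = -0.0069, g' = -0.690 → ψ₁ = 0.773
Converged at ψ₁ = 0.773.
Drum-1 compositions:
  A: x = 0.266, y = 0.595
  B: x = 0.082, y = 0.147
  C: x = 0.652, y = 0.259
Drum-2 feed = drum-1 vapor: z₂ = (0.5945, 0.1467, 0.2588).
Drum 2:
Newton iteration, ψ₂⁰ = 0.5:
  ψ₂ = 0.500: g = -0.0506, g' = -0.445 → ψ₂ = 0.386
  ψ₂ = 0.386: g = -0.0043, g' = -0.375 → ψ₂ = 0.375
Converged at ψ₂ = 0.375.
  A: x = 0.505, y = 0.744
  B: x = 0.137, y = 0.162
  C: x = 0.358, y = 0.094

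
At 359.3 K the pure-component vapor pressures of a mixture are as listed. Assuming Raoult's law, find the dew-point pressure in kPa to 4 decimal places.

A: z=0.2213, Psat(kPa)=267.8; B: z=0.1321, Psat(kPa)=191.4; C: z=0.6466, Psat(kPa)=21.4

At the dew point ψ → 1, so Σzᵢ/Kᵢ = 1 with Kᵢ = Pᵢˢᵃᵗ/P ⇒ 1/P = Σzᵢ/Pᵢˢᵃᵗ.
1/P = 0.2213/267.8 + 0.1321/191.4 + 0.6466/21.4 = 0.0317315 ⇒ P = 31.5144 kPa

Pdew = 31.5144 kPa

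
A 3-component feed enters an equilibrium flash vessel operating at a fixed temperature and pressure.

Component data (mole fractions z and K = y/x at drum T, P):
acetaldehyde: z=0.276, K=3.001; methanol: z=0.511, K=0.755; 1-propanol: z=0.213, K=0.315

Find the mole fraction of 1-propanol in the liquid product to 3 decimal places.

Material balance + equilibrium reduce to Σ zᵢ(Kᵢ−1)/(1+β(Kᵢ−1)) = 0.
g(0) = ΣzᵢKᵢ − 1 = 0.281 and g(1) = 1 − Σzᵢ/Kᵢ = -0.445, so a root lies in (0, 1).
Newton–Raphson from β = 0.6:
  β = 0.600: g = -0.1435, g' = -0.558 → β = 0.343
Converged at β = 0.343.
Compositions from xᵢ = zᵢ/(1+β(Kᵢ−1)), yᵢ = Kᵢxᵢ:
  acetaldehyde: x = 0.164, y = 0.491
  methanol: x = 0.558, y = 0.421
  1-propanol: x = 0.278, y = 0.088

x_1-propanol = 0.278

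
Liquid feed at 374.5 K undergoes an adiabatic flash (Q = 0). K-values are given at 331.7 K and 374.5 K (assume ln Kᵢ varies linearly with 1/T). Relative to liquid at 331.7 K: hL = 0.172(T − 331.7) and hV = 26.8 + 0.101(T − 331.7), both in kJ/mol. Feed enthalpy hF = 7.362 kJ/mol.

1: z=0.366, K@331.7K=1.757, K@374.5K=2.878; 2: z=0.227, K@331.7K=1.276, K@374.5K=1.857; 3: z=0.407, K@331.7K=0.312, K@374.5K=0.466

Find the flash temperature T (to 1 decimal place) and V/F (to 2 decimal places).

T = 336.2 K, V/F = 0.25

Adiabatic flash: solve Rachford–Rice at each trial T, then check hF = ψ·hV(T) + (1−ψ)·hL(T).
  T = 331.7 K: K = (1.757, 1.276, 0.312), RR gives ψ = 0.142, H_out = 3.814 kJ/mol
  T = 374.5 K: K = (2.878, 1.857, 0.466), RR gives ψ = 0.817, H_out = 26.778 kJ/mol
  T = 353.1 K: K = (2.283, 1.557, 0.386), RR gives ψ = 0.541, H_out = 17.360 kJ/mol
  T = 342.4 K: K = (2.011, 1.414, 0.348), RR gives ψ = 0.372, H_out = 11.531 kJ/mol
  T = 337.0 K: K = (1.880, 1.344, 0.330), RR gives ψ = 0.267, H_out = 7.971 kJ/mol
  T = 334.4 K: K = (1.819, 1.310, 0.321), RR gives ψ = 0.209, H_out = 6.032 kJ/mol
  T = 335.7 K: K = (1.850, 1.327, 0.325), RR gives ψ = 0.239, H_out = 7.023 kJ/mol
Linear interpolation between T = 335.7 (H_out = 7.023) and T = 337.0 (H_out = 7.971) on hF = 7.362 gives T ≈ 336.2 K, at which ψ = 0.25.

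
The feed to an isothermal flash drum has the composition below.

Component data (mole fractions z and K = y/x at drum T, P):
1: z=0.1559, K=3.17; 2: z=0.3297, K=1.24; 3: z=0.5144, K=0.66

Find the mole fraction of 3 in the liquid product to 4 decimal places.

x_3 = 0.6423

Material balance + equilibrium reduce to Σ zᵢ(Kᵢ−1)/(1+V/F(Kᵢ−1)) = 0.
Feasibility: ΣzᵢKᵢ = 1.2425, Σzᵢ/Kᵢ = 1.0945 — both > 1, two phases present.
Iterate (Newton) starting at V/F = 0.67:
  V/F = 0.6700: g = -0.02046, g' = -0.2357 → V/F = 0.5832
  V/F = 0.5832: g = 0.00058, g' = -0.2502 → V/F = 0.5855
Converged at V/F = 0.5855.
Compositions from xᵢ = zᵢ/(1+V/F(Kᵢ−1)), yᵢ = Kᵢxᵢ:
  1: x = 0.0687, y = 0.2177
  2: x = 0.2891, y = 0.3585
  3: x = 0.6423, y = 0.4239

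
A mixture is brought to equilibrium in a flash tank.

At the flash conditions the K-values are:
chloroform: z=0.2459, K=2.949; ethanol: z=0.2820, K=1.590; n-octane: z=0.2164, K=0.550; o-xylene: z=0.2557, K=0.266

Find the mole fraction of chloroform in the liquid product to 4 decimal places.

Let ψ = V/F and solve Σ zᵢ(Kᵢ−1)/(1+ψ(Kᵢ−1)) = 0.
Check two-phase: ΣzᵢKᵢ = 1.3606 > 1 and Σzᵢ/Kᵢ = 1.6155 > 1, so g(0) = 0.3606 > 0 and g(1) = -0.6155 < 0.
Newton iteration, ψ⁰ = 0.5:
  ψ = 0.5000: g = -0.05095, g' = -0.7149 → ψ = 0.4287
  ψ = 0.4287: g = -0.00064, g' = -0.7004 → ψ = 0.4278
Converged at ψ = 0.4278.
Compositions from xᵢ = zᵢ/(1+ψ(Kᵢ−1)), yᵢ = Kᵢxᵢ:
  chloroform: x = 0.1341, y = 0.3954
  ethanol: x = 0.2252, y = 0.3580
  n-octane: x = 0.2680, y = 0.1474
  o-xylene: x = 0.3727, y = 0.0992

x_chloroform = 0.1341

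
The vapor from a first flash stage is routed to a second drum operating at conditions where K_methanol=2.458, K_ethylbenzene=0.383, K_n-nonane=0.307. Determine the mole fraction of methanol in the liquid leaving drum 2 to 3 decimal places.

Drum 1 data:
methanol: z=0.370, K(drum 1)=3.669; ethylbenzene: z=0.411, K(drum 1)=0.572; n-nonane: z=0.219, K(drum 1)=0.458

Drum 1:
Let ψ₁ = V/F and solve Σ zᵢ(Kᵢ−1)/(1+ψ₁(Kᵢ−1)) = 0.
Feasibility: ΣzᵢKᵢ = 1.693, Σzᵢ/Kᵢ = 1.298 — both > 1, two phases present.
Iterate (Newton) starting at ψ₁ = 0.5:
  ψ₁ = 0.500: g = 0.0364, g' = -0.727 → ψ₁ = 0.550
  ψ₁ = 0.550: g = 0.0009, g' = -0.692 → ψ₁ = 0.551
Converged at ψ₁ = 0.551.
Drum-1 compositions:
  methanol: x = 0.150, y = 0.549
  ethylbenzene: x = 0.538, y = 0.308
  n-nonane: x = 0.312, y = 0.143
Drum-2 feed = drum-1 vapor: z₂ = (0.5492, 0.3077, 0.1431).
Drum 2:
Material balance + equilibrium reduce to Σ zᵢ(Kᵢ−1)/(1+ψ₂(Kᵢ−1)) = 0.
Check two-phase: ΣzᵢKᵢ = 1.512 > 1 and Σzᵢ/Kᵢ = 1.493 > 1, so g(0) = 0.512 > 0 and g(1) = -0.493 < 0.
Iterate (Newton) starting at ψ₂ = 0.48:
  ψ₂ = 0.480: g = 0.0528, g' = -0.795 → ψ₂ = 0.546
Converged at ψ₂ = 0.546.
  methanol: x = 0.306, y = 0.752
  ethylbenzene: x = 0.464, y = 0.178
  n-nonane: x = 0.230, y = 0.071

x_methanol (drum 2) = 0.306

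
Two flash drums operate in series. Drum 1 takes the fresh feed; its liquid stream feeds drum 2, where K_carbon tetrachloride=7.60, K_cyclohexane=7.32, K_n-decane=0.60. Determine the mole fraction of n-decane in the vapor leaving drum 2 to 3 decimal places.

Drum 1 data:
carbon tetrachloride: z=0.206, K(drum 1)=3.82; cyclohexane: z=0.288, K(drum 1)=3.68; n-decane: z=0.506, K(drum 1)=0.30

y_n-decane (drum 2) = 0.565

Drum 1:
Let ψ₁ = V/F and solve Σ zᵢ(Kᵢ−1)/(1+ψ₁(Kᵢ−1)) = 0.
Feasibility: ΣzᵢKᵢ = 1.999, Σzᵢ/Kᵢ = 1.819 — both > 1, two phases present.
Iterate (Newton) starting at ψ₁ = 0.5:
  ψ₁ = 0.500: g = 0.0260, g' = -1.247 → ψ₁ = 0.521
Converged at ψ₁ = 0.521.
Drum-1 compositions:
  carbon tetrachloride: x = 0.083, y = 0.319
  cyclohexane: x = 0.120, y = 0.442
  n-decane: x = 0.796, y = 0.239
Drum-2 feed = drum-1 liquid: z₂ = (0.0834, 0.1202, 0.7964).
Drum 2:
Rachford–Rice: g(ψ₂) = Σ zᵢ(Kᵢ−1)/(1+ψ₂(Kᵢ−1)) = 0.
Feasibility: ΣzᵢKᵢ = 1.992, Σzᵢ/Kᵢ = 1.355 — both > 1, two phases present.
Newton iteration, ψ₂⁰ = 0.5:
  ψ₂ = 0.500: g = -0.0875, g' = -0.673 → ψ₂ = 0.370
  ψ₂ = 0.370: g = 0.0137, g' = -0.913 → ψ₂ = 0.385
Converged at ψ₂ = 0.385.
  carbon tetrachloride: x = 0.024, y = 0.179
  cyclohexane: x = 0.035, y = 0.256
  n-decane: x = 0.941, y = 0.565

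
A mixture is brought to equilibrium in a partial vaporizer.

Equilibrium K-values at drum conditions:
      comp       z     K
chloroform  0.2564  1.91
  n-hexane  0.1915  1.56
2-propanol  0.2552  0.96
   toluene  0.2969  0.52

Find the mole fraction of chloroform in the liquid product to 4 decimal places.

Let ψ = V/F and solve Σ zᵢ(Kᵢ−1)/(1+ψ(Kᵢ−1)) = 0.
Feasibility: ΣzᵢKᵢ = 1.1878, Σzᵢ/Kᵢ = 1.0938 — both > 1, two phases present.
Iterate (Newton) starting at ψ = 0.5:
  ψ = 0.5000: g = 0.04621, g' = -0.2558 → ψ = 0.6806
  ψ = 0.6806: g = -0.00043, g' = -0.2638 → ψ = 0.6790
Converged at ψ = 0.6790.
Compositions from xᵢ = zᵢ/(1+ψ(Kᵢ−1)), yᵢ = Kᵢxᵢ:
  chloroform: x = 0.1585, y = 0.3027
  n-hexane: x = 0.1387, y = 0.2164
  2-propanol: x = 0.2623, y = 0.2518
  toluene: x = 0.4405, y = 0.2290

x_chloroform = 0.1585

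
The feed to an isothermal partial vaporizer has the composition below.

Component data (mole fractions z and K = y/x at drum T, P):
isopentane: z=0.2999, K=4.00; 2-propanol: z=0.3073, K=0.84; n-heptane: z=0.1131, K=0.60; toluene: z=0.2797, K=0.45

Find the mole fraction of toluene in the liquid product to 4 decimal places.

x_toluene = 0.4048

Let β = V/F and solve Σ zᵢ(Kᵢ−1)/(1+β(Kᵢ−1)) = 0.
Check two-phase: ΣzᵢKᵢ = 1.6515 > 1 and Σzᵢ/Kᵢ = 1.2509 > 1, so g(0) = 0.6515 > 0 and g(1) = -0.2509 < 0.
Iterate (Newton) starting at β = 0.58:
  β = 0.5800: g = -0.01064, g' = -0.5822 → β = 0.5617
  β = 0.5617: g = 0.00008, g' = -0.5911 → β = 0.5619
Converged at β = 0.5619.
Compositions from xᵢ = zᵢ/(1+β(Kᵢ−1)), yᵢ = Kᵢxᵢ:
  isopentane: x = 0.1117, y = 0.4467
  2-propanol: x = 0.3377, y = 0.2836
  n-heptane: x = 0.1459, y = 0.0875
  toluene: x = 0.4048, y = 0.1822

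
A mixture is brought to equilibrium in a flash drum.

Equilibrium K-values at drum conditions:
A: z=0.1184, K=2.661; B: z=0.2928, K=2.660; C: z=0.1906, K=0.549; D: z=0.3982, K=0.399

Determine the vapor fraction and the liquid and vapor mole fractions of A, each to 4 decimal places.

ψ = 0.3865, x_A = 0.0721, y_A = 0.1919

Newton iteration, ψ⁰ = 0.5:
  ψ = 0.5000: g = -0.08008, g' = -0.6970 → ψ = 0.3851
  ψ = 0.3851: g = 0.00102, g' = -0.7220 → ψ = 0.3865
Converged at ψ = 0.3865.
Compositions from xᵢ = zᵢ/(1+ψ(Kᵢ−1)), yᵢ = Kᵢxᵢ:
  A: x = 0.0721, y = 0.1919
  B: x = 0.1784, y = 0.4744
  C: x = 0.2308, y = 0.1267
  D: x = 0.5187, y = 0.2070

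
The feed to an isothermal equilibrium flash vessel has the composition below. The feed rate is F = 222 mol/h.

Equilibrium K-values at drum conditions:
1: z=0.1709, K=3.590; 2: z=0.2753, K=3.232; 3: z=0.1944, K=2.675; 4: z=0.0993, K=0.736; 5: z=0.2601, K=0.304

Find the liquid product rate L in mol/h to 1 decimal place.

L = 31.8 mol/h

Material balance + equilibrium reduce to Σ zᵢ(Kᵢ−1)/(1+ψ(Kᵢ−1)) = 0.
g(0) = ΣzᵢKᵢ − 1 = 1.1755 and g(1) = 1 − Σzᵢ/Kᵢ = -0.1960, so a root lies in (0, 1).
Newton–Raphson from ψ = 0.5:
  ψ = 0.5000: g = 0.35261, g' = -0.9911 → ψ = 0.8558
  ψ = 0.8558: g = 0.00103, g' = -1.1470 → ψ = 0.8567
Converged at ψ = 0.8567.
Then V = ψ·F = 0.8567·222 = 190.2 mol/h and L = F − V = 31.8 mol/h.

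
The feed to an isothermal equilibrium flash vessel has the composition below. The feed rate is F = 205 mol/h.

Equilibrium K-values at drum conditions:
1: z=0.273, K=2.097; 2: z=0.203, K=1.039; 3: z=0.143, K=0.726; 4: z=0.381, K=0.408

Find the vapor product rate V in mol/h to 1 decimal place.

Newton–Raphson from ψ = 0.5:
  ψ = 0.500: g = -0.1646, g' = -0.421 → ψ = 0.109
  ψ = 0.109: g = -0.0062, g' = -0.426 → ψ = 0.095
Converged at ψ = 0.095.
Then V = ψ·F = 0.0947·205 = 19.4 mol/h and L = F − V = 185.6 mol/h.

V = 19.4 mol/h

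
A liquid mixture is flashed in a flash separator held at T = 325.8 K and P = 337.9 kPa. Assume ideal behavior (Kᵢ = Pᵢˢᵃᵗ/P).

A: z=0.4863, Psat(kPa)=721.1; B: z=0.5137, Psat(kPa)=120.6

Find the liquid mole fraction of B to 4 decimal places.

x_B = 0.6381

Raoult's law: Kᵢ = Pᵢˢᵃᵗ/P = Pᵢˢᵃᵗ/337.9.
  K_A = 721.1/337.9 = 2.134063, K_B = 120.6/337.9 = 0.356910
Let ψ = V/F and solve Σ zᵢ(Kᵢ−1)/(1+ψ(Kᵢ−1)) = 0.
Feasibility: ΣzᵢKᵢ = 1.2211, Σzᵢ/Kᵢ = 1.6672 — both > 1, two phases present.
Binary case is linear: z₁(K₁−1)(1+ψ(K₂−1)) + z₂(K₂−1)(1+ψ(K₁−1)) = 0
⇒ ψ = [z₁(K₁−1)+z₂(K₂−1)] / [−(K₁−1)(K₂−1)] = 0.22114/0.72930 = 0.3032
Compositions from xᵢ = zᵢ/(1+ψ(Kᵢ−1)), yᵢ = Kᵢxᵢ:
  A: x = 0.3619, y = 0.7722
  B: x = 0.6381, y = 0.2278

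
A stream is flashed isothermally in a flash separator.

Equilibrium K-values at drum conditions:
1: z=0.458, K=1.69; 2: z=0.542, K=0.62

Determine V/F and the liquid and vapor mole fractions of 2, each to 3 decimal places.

Rachford–Rice: g(V/F) = Σ zᵢ(Kᵢ−1)/(1+V/F(Kᵢ−1)) = 0.
Feasibility: ΣzᵢKᵢ = 1.110, Σzᵢ/Kᵢ = 1.145 — both > 1, two phases present.
Newton–Raphson from V/F = 0.5:
  V/F = 0.500: g = -0.0193, g' = -0.240 → V/F = 0.419
  V/F = 0.419: g = 0.0001, g' = -0.242 → V/F = 0.420
Converged at V/F = 0.420.
Compositions from xᵢ = zᵢ/(1+V/F(Kᵢ−1)), yᵢ = Kᵢxᵢ:
  1: x = 0.355, y = 0.600
  2: x = 0.645, y = 0.400

V/F = 0.420, x_2 = 0.645, y_2 = 0.400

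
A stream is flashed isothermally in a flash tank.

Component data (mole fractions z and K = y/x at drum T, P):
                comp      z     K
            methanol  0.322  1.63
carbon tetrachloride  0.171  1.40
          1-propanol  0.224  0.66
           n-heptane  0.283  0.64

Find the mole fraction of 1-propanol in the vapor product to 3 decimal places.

y_1-propanol = 0.176

Rachford–Rice: g(ψ) = Σ zᵢ(Kᵢ−1)/(1+ψ(Kᵢ−1)) = 0.
Feasibility: ΣzᵢKᵢ = 1.093, Σzᵢ/Kᵢ = 1.101 — both > 1, two phases present.
Iterate (Newton) starting at ψ = 0.67:
  ψ = 0.670: g = -0.0363, g' = -0.187 → ψ = 0.476
  ψ = 0.476: g = -0.0003, g' = -0.185 → ψ = 0.474
Converged at ψ = 0.474.
Compositions from xᵢ = zᵢ/(1+ψ(Kᵢ−1)), yᵢ = Kᵢxᵢ:
  methanol: x = 0.248, y = 0.404
  carbon tetrachloride: x = 0.144, y = 0.201
  1-propanol: x = 0.267, y = 0.176
  n-heptane: x = 0.341, y = 0.218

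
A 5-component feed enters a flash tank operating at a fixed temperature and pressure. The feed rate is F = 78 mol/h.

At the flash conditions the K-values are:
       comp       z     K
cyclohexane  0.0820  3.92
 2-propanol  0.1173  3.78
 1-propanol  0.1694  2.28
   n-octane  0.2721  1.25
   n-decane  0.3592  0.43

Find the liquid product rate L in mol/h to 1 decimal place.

L = 20.7 mol/h

Let ψ = V/F and solve Σ zᵢ(Kᵢ−1)/(1+ψ(Kᵢ−1)) = 0.
g(0) = ΣzᵢKᵢ − 1 = 0.6456 and g(1) = 1 − Σzᵢ/Kᵢ = -0.1793, so a root lies in (0, 1).
Newton iteration, ψ⁰ = 0.55:
  ψ = 0.5500: g = 0.10963, g' = -0.6011 → ψ = 0.7324
  ψ = 0.7324: g = 0.00164, g' = -0.5993 → ψ = 0.7351
Converged at ψ = 0.7351.
Then V = ψ·F = 0.7351·78 = 57.3 mol/h and L = F − V = 20.7 mol/h.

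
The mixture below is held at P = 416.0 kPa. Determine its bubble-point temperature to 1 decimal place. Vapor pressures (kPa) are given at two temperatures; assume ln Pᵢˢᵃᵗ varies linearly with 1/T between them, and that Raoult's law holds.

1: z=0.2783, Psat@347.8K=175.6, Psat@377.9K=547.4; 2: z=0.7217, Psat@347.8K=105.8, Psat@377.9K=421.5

T = 375.6 K

Bubble-point temperature: ΣzᵢPᵢˢᵃᵗ(T) = P. Interpolate ln Pᵢˢᵃᵗ = aᵢ + bᵢ/T.
  T = 347.8 K: ΣzᵢPᵢˢᵃᵗ = 125.23 kPa
  T = 377.9 K: ΣzᵢPᵢˢᵃᵗ = 456.54 kPa
  T = 362.9 K: ΣzᵢPᵢˢᵃᵗ = 245.71 kPa
  T = 370.4 K: ΣzᵢPᵢˢᵃᵗ = 336.90 kPa
  T = 374.1 K: ΣzᵢPᵢˢᵃᵗ = 391.95 kPa
  T = 376.0 K: ΣzᵢPᵢˢᵃᵗ = 423.17 kPa
Interpolating between 374.1 K and 376.0 K gives T ≈ 375.6 K.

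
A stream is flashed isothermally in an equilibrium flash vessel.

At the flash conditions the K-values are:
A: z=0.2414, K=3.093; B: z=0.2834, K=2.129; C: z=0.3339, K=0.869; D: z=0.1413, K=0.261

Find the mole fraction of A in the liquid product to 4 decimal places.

x_A = 0.0857

Material balance + equilibrium reduce to Σ zᵢ(Kᵢ−1)/(1+ψ(Kᵢ−1)) = 0.
Feasibility: ΣzᵢKᵢ = 1.6770, Σzᵢ/Kᵢ = 1.1368 — both > 1, two phases present.
Iterate (Newton) starting at ψ = 0.5:
  ψ = 0.5000: g = 0.23897, g' = -0.6008 → ψ = 0.8978
  ψ = 0.8978: g = -0.02547, g' = -0.9054 → ψ = 0.8697
  ψ = 0.8697: g = -0.00100, g' = -0.8366 → ψ = 0.8685
Converged at ψ = 0.8685.
Compositions from xᵢ = zᵢ/(1+ψ(Kᵢ−1)), yᵢ = Kᵢxᵢ:
  A: x = 0.0857, y = 0.2650
  B: x = 0.1431, y = 0.3047
  C: x = 0.3768, y = 0.3274
  D: x = 0.3945, y = 0.1030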